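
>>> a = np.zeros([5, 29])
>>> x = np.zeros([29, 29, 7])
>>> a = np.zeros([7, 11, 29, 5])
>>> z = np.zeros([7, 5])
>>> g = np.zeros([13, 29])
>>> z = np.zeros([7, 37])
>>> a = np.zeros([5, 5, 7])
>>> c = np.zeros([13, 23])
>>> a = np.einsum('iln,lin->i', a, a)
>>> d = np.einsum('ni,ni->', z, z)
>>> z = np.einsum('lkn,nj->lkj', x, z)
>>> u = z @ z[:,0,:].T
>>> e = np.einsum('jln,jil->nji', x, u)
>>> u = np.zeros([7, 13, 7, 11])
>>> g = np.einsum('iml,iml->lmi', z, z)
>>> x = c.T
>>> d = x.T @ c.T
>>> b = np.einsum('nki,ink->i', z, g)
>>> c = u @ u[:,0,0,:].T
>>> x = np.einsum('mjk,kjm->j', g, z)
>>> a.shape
(5,)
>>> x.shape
(29,)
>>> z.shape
(29, 29, 37)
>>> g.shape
(37, 29, 29)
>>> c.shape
(7, 13, 7, 7)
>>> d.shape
(13, 13)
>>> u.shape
(7, 13, 7, 11)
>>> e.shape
(7, 29, 29)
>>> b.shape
(37,)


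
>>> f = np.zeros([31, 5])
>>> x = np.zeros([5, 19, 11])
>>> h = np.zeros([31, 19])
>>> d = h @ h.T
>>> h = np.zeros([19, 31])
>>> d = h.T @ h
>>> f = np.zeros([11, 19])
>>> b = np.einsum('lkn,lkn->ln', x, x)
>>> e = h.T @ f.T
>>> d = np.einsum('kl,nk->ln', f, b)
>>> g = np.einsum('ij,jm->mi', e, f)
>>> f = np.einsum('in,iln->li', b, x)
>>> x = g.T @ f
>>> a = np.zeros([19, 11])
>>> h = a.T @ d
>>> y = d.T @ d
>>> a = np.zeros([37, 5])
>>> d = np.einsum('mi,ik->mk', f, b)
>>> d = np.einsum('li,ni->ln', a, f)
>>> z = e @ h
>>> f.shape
(19, 5)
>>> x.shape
(31, 5)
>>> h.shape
(11, 5)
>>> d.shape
(37, 19)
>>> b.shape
(5, 11)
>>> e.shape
(31, 11)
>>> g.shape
(19, 31)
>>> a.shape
(37, 5)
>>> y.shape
(5, 5)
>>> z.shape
(31, 5)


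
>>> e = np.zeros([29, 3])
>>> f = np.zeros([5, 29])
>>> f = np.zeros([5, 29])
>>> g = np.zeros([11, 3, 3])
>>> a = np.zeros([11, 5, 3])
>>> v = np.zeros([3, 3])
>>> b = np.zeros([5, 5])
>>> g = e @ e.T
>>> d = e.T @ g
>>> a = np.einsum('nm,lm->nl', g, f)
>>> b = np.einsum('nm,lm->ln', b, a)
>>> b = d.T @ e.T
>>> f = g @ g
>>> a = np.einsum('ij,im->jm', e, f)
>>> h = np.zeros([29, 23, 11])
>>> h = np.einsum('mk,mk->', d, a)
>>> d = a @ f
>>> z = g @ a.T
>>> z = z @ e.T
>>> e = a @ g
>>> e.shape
(3, 29)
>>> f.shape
(29, 29)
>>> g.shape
(29, 29)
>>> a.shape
(3, 29)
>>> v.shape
(3, 3)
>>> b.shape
(29, 29)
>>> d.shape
(3, 29)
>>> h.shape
()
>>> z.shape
(29, 29)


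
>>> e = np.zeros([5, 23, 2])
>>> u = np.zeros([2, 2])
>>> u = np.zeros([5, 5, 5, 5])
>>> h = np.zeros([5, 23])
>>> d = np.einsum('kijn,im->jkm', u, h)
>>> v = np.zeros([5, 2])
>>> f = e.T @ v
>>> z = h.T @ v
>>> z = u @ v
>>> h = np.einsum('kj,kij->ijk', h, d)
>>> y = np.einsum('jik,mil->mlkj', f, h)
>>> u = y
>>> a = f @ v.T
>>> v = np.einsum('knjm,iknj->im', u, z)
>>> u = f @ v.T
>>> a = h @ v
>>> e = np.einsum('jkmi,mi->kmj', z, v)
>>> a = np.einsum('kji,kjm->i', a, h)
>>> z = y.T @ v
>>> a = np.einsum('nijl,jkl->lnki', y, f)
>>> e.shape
(5, 5, 5)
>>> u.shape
(2, 23, 5)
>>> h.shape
(5, 23, 5)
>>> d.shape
(5, 5, 23)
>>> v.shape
(5, 2)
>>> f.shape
(2, 23, 2)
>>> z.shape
(2, 2, 5, 2)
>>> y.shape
(5, 5, 2, 2)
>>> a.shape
(2, 5, 23, 5)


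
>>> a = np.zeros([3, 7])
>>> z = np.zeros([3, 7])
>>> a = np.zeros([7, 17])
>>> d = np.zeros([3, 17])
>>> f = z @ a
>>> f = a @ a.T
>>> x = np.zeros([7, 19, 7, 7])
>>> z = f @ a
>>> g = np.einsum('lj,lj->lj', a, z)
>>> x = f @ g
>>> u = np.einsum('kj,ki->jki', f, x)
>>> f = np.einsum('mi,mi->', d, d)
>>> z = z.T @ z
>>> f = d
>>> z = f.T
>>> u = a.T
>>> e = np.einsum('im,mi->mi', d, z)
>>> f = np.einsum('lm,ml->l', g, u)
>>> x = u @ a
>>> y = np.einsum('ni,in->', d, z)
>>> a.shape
(7, 17)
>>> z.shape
(17, 3)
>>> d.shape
(3, 17)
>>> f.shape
(7,)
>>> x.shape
(17, 17)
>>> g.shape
(7, 17)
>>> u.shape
(17, 7)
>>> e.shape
(17, 3)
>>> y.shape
()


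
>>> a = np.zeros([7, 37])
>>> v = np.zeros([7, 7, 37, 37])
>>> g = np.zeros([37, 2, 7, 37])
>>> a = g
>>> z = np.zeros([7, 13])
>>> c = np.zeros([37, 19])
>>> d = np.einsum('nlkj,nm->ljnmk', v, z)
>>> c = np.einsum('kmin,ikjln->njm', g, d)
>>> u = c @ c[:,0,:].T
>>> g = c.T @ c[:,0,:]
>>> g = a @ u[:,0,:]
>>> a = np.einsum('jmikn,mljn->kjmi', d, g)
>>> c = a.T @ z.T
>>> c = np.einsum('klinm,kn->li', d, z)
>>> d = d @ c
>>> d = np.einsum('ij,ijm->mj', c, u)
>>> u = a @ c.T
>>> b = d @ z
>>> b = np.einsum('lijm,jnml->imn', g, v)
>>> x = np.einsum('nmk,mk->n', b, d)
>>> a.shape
(13, 7, 37, 7)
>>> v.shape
(7, 7, 37, 37)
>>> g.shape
(37, 2, 7, 37)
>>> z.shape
(7, 13)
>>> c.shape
(37, 7)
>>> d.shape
(37, 7)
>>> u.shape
(13, 7, 37, 37)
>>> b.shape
(2, 37, 7)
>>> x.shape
(2,)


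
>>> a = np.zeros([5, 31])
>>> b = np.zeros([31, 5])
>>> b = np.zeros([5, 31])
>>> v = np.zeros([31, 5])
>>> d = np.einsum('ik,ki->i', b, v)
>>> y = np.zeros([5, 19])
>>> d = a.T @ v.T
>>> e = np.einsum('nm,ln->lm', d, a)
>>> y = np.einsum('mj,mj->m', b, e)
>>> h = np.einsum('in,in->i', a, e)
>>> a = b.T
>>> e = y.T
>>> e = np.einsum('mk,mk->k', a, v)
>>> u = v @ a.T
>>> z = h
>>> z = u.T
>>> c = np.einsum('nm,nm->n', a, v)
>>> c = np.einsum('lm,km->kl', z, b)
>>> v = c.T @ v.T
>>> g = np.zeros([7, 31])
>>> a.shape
(31, 5)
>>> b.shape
(5, 31)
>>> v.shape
(31, 31)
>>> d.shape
(31, 31)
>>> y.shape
(5,)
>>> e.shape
(5,)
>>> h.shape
(5,)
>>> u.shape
(31, 31)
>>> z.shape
(31, 31)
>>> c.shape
(5, 31)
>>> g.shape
(7, 31)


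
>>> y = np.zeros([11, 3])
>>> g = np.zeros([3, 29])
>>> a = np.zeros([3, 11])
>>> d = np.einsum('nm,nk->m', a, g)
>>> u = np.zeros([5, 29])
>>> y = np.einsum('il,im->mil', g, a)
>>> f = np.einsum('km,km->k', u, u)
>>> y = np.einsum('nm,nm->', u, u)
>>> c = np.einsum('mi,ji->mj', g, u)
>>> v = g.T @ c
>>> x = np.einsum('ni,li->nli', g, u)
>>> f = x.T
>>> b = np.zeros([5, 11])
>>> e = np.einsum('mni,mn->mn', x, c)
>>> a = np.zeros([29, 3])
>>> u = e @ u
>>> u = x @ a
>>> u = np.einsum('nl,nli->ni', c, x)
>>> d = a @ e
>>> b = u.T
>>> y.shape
()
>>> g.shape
(3, 29)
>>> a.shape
(29, 3)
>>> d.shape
(29, 5)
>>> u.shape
(3, 29)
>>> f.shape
(29, 5, 3)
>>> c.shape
(3, 5)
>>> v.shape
(29, 5)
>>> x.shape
(3, 5, 29)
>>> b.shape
(29, 3)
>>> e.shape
(3, 5)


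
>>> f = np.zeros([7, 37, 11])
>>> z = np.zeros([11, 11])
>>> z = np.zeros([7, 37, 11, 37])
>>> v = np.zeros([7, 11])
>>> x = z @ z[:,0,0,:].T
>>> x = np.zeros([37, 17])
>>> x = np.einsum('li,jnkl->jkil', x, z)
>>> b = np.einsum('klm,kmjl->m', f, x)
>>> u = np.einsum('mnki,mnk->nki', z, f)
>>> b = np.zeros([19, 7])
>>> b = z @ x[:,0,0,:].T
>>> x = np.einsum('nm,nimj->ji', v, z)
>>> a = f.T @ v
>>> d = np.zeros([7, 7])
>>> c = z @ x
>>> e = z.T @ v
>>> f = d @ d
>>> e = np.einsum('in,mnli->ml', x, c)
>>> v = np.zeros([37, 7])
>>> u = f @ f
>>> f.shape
(7, 7)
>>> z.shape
(7, 37, 11, 37)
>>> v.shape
(37, 7)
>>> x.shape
(37, 37)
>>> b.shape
(7, 37, 11, 7)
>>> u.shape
(7, 7)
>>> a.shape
(11, 37, 11)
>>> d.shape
(7, 7)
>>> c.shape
(7, 37, 11, 37)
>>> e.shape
(7, 11)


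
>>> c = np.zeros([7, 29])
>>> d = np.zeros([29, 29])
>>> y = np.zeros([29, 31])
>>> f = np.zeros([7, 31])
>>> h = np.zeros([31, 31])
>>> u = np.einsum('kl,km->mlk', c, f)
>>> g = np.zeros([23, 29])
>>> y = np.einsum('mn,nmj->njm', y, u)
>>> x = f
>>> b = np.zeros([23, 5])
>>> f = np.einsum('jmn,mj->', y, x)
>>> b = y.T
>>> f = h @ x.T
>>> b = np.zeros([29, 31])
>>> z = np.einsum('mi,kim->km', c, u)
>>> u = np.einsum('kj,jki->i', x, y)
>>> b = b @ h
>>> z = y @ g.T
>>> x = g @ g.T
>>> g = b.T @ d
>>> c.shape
(7, 29)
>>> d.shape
(29, 29)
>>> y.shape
(31, 7, 29)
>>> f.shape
(31, 7)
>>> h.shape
(31, 31)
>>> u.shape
(29,)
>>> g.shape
(31, 29)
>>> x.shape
(23, 23)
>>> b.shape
(29, 31)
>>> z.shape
(31, 7, 23)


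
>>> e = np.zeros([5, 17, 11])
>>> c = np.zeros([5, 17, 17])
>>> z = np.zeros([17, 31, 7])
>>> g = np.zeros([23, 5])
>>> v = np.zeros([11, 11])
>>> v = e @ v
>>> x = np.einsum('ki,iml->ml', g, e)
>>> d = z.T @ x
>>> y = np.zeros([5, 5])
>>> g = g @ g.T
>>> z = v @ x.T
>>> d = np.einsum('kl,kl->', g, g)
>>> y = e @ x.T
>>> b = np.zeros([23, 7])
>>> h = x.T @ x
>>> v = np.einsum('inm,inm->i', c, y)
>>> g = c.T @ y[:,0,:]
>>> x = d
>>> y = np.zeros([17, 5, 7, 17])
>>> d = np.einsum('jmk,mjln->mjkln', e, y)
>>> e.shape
(5, 17, 11)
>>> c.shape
(5, 17, 17)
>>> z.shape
(5, 17, 17)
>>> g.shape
(17, 17, 17)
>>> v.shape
(5,)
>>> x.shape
()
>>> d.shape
(17, 5, 11, 7, 17)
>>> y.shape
(17, 5, 7, 17)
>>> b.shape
(23, 7)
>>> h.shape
(11, 11)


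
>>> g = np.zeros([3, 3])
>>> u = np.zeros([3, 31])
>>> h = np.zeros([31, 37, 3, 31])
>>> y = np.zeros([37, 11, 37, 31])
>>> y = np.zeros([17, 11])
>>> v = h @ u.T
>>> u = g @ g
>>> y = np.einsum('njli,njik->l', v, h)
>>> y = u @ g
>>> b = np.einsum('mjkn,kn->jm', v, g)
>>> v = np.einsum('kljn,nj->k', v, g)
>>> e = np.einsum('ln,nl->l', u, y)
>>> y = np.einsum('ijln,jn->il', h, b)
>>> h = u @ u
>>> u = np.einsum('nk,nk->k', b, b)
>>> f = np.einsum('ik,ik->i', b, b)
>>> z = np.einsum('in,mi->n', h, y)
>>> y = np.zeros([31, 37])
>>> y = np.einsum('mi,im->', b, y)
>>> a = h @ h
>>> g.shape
(3, 3)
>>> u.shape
(31,)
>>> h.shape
(3, 3)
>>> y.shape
()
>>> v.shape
(31,)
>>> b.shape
(37, 31)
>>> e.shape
(3,)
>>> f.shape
(37,)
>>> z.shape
(3,)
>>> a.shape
(3, 3)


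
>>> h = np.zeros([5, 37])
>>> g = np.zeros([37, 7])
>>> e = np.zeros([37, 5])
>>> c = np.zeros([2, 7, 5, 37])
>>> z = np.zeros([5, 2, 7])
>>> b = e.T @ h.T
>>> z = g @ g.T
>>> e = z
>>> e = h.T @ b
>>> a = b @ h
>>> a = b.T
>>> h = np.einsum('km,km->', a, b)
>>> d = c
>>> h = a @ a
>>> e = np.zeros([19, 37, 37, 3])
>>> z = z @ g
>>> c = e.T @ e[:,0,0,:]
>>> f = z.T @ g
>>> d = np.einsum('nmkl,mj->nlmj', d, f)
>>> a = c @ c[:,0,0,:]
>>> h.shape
(5, 5)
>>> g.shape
(37, 7)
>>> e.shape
(19, 37, 37, 3)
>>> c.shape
(3, 37, 37, 3)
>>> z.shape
(37, 7)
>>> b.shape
(5, 5)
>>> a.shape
(3, 37, 37, 3)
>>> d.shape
(2, 37, 7, 7)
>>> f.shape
(7, 7)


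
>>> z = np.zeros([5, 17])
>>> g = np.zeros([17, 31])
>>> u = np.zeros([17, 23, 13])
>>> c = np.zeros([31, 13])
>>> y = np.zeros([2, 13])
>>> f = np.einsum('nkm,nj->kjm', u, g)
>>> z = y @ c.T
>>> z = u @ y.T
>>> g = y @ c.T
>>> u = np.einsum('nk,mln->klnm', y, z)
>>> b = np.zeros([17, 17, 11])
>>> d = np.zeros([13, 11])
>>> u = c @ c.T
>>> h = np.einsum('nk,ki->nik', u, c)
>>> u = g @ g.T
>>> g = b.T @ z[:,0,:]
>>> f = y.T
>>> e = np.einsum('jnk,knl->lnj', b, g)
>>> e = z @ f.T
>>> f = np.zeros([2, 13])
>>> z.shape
(17, 23, 2)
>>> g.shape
(11, 17, 2)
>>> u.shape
(2, 2)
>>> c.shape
(31, 13)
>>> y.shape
(2, 13)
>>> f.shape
(2, 13)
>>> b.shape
(17, 17, 11)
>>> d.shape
(13, 11)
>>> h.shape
(31, 13, 31)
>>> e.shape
(17, 23, 13)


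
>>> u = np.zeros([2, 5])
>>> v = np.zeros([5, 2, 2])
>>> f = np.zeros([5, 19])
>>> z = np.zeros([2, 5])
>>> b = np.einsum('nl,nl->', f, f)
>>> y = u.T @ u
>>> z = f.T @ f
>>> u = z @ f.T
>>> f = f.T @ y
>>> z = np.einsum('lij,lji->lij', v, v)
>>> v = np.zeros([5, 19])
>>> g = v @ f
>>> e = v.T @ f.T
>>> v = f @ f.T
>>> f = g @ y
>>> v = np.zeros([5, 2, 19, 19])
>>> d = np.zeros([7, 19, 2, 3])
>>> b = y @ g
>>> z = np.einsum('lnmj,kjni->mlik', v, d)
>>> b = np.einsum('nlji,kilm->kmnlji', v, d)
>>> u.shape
(19, 5)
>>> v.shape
(5, 2, 19, 19)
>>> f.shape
(5, 5)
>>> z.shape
(19, 5, 3, 7)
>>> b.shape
(7, 3, 5, 2, 19, 19)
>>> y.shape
(5, 5)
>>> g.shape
(5, 5)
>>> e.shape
(19, 19)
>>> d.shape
(7, 19, 2, 3)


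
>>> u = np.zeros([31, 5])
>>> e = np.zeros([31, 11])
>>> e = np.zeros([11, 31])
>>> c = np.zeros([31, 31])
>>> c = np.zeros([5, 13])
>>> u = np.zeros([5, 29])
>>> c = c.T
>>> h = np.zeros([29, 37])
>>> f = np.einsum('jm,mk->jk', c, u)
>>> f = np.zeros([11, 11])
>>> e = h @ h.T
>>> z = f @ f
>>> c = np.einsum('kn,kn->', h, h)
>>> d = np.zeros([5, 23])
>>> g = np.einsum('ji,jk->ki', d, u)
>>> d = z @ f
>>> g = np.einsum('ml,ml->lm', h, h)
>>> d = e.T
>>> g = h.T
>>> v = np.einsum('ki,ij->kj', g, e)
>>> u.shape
(5, 29)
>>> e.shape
(29, 29)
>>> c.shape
()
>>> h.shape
(29, 37)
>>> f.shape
(11, 11)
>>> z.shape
(11, 11)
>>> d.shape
(29, 29)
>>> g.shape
(37, 29)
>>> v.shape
(37, 29)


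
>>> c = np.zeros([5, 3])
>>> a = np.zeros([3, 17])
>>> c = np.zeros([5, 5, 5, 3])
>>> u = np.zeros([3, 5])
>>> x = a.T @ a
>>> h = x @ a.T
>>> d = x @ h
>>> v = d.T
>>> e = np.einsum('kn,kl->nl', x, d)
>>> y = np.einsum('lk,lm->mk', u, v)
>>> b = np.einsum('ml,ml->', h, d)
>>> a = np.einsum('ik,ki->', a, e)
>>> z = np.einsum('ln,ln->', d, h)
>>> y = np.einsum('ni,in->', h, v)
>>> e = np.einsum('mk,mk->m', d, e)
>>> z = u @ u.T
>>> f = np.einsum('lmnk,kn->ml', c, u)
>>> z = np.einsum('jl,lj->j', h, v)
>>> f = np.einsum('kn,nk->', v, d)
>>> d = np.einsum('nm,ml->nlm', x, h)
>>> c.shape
(5, 5, 5, 3)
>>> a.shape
()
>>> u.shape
(3, 5)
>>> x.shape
(17, 17)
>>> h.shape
(17, 3)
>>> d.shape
(17, 3, 17)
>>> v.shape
(3, 17)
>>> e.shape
(17,)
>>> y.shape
()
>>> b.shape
()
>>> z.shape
(17,)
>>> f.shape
()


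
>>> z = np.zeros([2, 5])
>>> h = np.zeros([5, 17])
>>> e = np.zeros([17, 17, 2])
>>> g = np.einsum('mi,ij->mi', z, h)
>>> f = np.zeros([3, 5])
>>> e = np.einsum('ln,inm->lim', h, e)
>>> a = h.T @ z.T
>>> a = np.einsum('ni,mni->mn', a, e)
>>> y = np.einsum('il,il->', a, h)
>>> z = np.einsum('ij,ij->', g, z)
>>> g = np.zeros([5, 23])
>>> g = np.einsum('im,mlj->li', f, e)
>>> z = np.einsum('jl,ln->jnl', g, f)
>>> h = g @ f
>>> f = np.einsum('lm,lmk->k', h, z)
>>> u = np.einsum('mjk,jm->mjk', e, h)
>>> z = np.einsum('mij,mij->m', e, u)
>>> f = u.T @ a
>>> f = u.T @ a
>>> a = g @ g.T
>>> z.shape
(5,)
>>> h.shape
(17, 5)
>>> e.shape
(5, 17, 2)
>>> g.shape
(17, 3)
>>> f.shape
(2, 17, 17)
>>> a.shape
(17, 17)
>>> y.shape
()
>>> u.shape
(5, 17, 2)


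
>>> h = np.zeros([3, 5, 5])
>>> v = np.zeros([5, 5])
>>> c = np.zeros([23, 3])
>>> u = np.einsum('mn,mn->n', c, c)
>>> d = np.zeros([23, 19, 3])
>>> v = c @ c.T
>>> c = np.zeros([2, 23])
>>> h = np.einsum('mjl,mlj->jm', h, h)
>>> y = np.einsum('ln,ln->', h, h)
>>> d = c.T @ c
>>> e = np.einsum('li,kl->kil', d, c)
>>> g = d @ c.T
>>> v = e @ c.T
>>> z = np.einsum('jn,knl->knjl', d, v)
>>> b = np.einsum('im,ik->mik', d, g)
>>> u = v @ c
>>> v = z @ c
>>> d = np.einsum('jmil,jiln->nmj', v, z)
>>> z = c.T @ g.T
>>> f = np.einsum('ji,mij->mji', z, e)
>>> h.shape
(5, 3)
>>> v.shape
(2, 23, 23, 23)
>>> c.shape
(2, 23)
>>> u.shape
(2, 23, 23)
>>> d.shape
(2, 23, 2)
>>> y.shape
()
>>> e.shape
(2, 23, 23)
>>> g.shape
(23, 2)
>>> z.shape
(23, 23)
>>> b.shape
(23, 23, 2)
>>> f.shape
(2, 23, 23)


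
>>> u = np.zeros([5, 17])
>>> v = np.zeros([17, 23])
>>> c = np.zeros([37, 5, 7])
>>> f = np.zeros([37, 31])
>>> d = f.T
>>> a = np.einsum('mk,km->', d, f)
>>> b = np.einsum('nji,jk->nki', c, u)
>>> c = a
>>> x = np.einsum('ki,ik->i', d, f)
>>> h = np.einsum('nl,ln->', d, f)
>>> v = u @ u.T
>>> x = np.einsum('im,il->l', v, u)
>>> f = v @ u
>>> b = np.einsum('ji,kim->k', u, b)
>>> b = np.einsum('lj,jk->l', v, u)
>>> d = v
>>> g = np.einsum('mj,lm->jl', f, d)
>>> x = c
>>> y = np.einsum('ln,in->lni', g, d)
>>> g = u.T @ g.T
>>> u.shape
(5, 17)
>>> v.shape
(5, 5)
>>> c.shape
()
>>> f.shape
(5, 17)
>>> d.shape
(5, 5)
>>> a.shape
()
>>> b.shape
(5,)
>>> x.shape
()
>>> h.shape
()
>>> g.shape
(17, 17)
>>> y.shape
(17, 5, 5)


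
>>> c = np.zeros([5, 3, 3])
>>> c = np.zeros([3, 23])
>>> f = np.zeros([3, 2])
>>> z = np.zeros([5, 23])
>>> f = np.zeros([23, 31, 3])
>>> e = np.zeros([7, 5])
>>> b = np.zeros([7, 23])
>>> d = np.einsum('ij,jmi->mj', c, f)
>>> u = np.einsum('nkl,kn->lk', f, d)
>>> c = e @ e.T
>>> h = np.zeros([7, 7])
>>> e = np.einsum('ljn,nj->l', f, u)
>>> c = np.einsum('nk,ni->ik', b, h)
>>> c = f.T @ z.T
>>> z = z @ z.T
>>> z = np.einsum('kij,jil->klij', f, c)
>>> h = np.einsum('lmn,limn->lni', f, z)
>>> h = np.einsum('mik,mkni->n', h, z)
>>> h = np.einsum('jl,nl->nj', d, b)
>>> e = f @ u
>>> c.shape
(3, 31, 5)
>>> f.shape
(23, 31, 3)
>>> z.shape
(23, 5, 31, 3)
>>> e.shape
(23, 31, 31)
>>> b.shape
(7, 23)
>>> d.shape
(31, 23)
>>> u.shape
(3, 31)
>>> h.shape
(7, 31)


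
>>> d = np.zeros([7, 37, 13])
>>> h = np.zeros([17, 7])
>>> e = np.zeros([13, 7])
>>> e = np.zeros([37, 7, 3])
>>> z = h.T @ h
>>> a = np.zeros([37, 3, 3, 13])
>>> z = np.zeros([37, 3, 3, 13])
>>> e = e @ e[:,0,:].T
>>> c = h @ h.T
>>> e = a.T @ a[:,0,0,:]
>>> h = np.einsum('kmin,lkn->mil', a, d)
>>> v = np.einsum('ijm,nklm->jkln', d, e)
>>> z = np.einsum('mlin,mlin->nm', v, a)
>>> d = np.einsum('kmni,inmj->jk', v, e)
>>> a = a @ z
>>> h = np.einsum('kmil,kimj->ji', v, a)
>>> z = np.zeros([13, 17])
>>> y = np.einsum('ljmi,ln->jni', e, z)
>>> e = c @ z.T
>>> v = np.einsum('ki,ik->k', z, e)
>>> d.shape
(13, 37)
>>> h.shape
(37, 3)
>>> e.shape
(17, 13)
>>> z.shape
(13, 17)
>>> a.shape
(37, 3, 3, 37)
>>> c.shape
(17, 17)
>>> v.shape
(13,)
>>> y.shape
(3, 17, 13)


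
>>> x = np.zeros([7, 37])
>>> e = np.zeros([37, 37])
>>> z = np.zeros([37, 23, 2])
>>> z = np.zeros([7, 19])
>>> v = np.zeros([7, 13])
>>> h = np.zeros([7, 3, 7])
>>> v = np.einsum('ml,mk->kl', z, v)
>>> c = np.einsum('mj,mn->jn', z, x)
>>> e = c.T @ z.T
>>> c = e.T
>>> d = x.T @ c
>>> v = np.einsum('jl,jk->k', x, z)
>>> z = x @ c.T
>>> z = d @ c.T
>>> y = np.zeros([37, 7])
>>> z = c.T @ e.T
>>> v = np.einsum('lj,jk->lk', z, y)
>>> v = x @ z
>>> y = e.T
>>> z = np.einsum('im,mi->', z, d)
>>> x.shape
(7, 37)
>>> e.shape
(37, 7)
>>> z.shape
()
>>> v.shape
(7, 37)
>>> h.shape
(7, 3, 7)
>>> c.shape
(7, 37)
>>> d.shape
(37, 37)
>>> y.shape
(7, 37)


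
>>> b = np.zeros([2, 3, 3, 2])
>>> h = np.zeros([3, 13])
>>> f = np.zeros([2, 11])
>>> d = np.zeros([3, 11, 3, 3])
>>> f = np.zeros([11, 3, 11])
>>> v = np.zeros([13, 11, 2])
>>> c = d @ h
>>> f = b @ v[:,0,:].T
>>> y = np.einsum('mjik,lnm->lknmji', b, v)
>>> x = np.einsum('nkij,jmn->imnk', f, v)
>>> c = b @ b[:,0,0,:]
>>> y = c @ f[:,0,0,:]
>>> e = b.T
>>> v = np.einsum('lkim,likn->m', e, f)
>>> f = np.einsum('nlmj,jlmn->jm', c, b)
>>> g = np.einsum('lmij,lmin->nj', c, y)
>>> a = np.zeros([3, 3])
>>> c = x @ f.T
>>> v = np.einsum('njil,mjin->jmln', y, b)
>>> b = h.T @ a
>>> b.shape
(13, 3)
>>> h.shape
(3, 13)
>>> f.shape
(2, 3)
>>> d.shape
(3, 11, 3, 3)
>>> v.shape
(3, 2, 13, 2)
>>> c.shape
(3, 11, 2, 2)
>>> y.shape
(2, 3, 3, 13)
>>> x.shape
(3, 11, 2, 3)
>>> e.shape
(2, 3, 3, 2)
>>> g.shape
(13, 2)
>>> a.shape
(3, 3)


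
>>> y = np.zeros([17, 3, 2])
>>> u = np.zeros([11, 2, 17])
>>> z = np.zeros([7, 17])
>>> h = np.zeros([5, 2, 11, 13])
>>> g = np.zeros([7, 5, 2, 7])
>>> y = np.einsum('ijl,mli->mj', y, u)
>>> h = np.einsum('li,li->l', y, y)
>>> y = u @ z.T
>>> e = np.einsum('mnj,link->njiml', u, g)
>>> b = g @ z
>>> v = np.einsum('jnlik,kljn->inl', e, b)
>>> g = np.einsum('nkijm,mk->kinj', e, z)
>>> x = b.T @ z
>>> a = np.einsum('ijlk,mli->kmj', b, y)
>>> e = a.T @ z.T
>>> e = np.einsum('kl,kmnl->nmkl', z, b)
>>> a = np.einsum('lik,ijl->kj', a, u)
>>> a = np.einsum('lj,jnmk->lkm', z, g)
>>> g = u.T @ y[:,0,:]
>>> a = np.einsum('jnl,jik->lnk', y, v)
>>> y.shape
(11, 2, 7)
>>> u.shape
(11, 2, 17)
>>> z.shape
(7, 17)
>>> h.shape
(11,)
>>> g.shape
(17, 2, 7)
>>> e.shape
(2, 5, 7, 17)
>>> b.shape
(7, 5, 2, 17)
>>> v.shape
(11, 17, 5)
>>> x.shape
(17, 2, 5, 17)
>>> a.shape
(7, 2, 5)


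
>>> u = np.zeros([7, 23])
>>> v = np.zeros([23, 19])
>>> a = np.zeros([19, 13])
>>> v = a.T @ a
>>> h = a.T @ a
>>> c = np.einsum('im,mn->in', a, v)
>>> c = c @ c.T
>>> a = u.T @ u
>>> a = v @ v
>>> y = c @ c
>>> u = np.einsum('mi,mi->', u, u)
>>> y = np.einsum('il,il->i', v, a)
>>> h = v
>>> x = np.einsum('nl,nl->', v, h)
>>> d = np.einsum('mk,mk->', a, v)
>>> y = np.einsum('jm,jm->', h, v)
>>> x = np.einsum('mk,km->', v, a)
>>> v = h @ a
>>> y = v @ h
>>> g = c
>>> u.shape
()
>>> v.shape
(13, 13)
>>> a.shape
(13, 13)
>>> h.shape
(13, 13)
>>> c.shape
(19, 19)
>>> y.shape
(13, 13)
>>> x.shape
()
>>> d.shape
()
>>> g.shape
(19, 19)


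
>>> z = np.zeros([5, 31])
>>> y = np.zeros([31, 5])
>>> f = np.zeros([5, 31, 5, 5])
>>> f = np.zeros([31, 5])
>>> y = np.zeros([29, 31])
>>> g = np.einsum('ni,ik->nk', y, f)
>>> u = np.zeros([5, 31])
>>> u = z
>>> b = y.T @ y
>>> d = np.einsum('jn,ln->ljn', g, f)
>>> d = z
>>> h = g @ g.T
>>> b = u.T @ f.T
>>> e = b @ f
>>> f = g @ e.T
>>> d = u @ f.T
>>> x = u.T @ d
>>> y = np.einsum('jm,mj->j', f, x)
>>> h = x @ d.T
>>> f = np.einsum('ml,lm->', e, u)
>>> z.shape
(5, 31)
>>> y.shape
(29,)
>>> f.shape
()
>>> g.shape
(29, 5)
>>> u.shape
(5, 31)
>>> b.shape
(31, 31)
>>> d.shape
(5, 29)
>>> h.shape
(31, 5)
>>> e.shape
(31, 5)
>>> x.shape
(31, 29)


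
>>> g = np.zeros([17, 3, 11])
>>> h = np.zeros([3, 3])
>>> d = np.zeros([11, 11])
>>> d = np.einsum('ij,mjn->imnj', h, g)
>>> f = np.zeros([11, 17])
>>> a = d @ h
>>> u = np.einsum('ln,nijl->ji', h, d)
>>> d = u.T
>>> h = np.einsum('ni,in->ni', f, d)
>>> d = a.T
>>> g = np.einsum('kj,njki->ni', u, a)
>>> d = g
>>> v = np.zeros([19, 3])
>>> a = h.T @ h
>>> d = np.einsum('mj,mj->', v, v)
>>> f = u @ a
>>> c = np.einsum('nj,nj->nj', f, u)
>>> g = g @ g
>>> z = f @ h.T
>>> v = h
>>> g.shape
(3, 3)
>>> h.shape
(11, 17)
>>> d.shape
()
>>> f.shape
(11, 17)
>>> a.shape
(17, 17)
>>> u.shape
(11, 17)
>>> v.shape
(11, 17)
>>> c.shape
(11, 17)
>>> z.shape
(11, 11)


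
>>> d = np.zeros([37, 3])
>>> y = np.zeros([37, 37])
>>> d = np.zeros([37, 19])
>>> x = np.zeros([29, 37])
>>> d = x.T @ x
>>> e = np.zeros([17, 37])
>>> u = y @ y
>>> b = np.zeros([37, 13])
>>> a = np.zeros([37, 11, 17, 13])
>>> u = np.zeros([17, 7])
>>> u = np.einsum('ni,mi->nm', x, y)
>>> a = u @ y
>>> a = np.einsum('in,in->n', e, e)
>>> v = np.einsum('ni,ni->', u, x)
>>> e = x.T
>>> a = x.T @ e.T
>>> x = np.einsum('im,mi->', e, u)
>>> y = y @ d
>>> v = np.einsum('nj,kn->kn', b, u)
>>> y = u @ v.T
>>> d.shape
(37, 37)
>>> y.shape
(29, 29)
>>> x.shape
()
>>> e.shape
(37, 29)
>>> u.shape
(29, 37)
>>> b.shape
(37, 13)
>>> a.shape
(37, 37)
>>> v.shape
(29, 37)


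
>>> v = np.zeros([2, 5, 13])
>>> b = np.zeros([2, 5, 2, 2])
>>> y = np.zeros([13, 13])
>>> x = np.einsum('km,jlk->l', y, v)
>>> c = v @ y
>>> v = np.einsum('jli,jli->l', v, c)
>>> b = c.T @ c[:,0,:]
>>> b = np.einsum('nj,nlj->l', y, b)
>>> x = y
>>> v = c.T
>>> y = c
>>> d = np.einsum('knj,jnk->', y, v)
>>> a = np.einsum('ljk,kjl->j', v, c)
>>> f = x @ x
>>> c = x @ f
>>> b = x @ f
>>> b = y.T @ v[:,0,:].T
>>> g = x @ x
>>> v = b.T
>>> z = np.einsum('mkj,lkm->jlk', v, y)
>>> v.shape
(13, 5, 13)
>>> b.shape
(13, 5, 13)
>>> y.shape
(2, 5, 13)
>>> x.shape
(13, 13)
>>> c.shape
(13, 13)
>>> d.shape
()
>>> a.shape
(5,)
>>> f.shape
(13, 13)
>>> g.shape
(13, 13)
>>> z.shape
(13, 2, 5)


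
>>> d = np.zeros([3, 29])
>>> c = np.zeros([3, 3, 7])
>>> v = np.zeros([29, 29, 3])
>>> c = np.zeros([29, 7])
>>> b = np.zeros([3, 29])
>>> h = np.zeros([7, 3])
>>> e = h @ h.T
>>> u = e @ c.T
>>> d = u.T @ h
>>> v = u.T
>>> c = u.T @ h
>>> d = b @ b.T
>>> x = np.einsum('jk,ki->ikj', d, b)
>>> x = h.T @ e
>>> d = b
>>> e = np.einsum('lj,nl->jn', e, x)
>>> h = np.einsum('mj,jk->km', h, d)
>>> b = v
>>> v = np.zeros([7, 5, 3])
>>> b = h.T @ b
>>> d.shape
(3, 29)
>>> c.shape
(29, 3)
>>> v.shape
(7, 5, 3)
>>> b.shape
(7, 7)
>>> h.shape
(29, 7)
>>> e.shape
(7, 3)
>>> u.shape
(7, 29)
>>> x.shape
(3, 7)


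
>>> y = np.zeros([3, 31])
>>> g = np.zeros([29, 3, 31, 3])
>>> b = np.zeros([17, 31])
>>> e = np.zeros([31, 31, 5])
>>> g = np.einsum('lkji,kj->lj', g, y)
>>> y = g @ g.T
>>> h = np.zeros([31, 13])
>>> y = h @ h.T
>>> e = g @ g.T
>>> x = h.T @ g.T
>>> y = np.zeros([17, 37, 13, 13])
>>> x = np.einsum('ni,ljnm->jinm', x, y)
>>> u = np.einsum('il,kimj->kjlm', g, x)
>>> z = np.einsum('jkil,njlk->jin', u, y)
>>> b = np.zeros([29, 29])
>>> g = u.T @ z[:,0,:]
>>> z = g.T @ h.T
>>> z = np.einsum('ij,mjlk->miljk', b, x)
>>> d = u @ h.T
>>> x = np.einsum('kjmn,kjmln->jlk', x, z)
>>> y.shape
(17, 37, 13, 13)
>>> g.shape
(13, 31, 13, 17)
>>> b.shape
(29, 29)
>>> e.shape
(29, 29)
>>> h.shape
(31, 13)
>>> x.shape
(29, 29, 37)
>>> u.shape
(37, 13, 31, 13)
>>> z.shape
(37, 29, 13, 29, 13)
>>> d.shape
(37, 13, 31, 31)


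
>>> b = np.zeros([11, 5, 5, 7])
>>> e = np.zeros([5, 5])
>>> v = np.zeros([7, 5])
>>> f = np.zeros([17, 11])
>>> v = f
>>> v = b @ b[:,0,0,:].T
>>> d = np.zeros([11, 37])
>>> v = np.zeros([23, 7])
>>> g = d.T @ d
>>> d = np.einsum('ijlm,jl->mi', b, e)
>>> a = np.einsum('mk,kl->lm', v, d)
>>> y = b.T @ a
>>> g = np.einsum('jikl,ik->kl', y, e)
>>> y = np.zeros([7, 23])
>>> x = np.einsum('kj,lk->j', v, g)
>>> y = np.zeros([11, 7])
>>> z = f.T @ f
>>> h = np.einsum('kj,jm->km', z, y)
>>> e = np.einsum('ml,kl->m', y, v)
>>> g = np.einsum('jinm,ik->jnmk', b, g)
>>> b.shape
(11, 5, 5, 7)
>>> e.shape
(11,)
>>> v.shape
(23, 7)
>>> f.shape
(17, 11)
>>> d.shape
(7, 11)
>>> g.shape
(11, 5, 7, 23)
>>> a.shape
(11, 23)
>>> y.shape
(11, 7)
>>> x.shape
(7,)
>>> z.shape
(11, 11)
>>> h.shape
(11, 7)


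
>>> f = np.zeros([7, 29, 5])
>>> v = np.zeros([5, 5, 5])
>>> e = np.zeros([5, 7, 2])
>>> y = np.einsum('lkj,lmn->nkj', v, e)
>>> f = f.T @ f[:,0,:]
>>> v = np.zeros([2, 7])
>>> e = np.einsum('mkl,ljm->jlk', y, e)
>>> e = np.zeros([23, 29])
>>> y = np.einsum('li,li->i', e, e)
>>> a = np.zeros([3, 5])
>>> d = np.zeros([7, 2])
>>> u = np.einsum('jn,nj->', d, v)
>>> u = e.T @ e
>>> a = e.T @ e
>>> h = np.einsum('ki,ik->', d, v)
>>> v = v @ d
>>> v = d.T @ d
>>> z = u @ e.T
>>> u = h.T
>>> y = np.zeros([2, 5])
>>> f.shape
(5, 29, 5)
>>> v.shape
(2, 2)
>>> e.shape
(23, 29)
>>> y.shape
(2, 5)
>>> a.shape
(29, 29)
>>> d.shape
(7, 2)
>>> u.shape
()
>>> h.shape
()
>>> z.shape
(29, 23)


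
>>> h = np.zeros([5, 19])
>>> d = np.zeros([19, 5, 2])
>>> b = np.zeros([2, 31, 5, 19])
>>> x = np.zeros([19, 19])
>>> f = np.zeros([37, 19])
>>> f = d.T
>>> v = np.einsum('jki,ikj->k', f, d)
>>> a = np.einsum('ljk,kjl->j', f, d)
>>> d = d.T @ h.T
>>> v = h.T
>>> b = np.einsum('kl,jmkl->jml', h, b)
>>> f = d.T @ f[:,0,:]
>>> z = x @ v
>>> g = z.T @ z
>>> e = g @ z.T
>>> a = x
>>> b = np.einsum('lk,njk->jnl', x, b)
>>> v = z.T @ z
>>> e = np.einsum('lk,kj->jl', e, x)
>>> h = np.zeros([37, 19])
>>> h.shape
(37, 19)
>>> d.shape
(2, 5, 5)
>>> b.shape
(31, 2, 19)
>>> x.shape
(19, 19)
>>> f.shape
(5, 5, 19)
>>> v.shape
(5, 5)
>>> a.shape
(19, 19)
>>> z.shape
(19, 5)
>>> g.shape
(5, 5)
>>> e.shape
(19, 5)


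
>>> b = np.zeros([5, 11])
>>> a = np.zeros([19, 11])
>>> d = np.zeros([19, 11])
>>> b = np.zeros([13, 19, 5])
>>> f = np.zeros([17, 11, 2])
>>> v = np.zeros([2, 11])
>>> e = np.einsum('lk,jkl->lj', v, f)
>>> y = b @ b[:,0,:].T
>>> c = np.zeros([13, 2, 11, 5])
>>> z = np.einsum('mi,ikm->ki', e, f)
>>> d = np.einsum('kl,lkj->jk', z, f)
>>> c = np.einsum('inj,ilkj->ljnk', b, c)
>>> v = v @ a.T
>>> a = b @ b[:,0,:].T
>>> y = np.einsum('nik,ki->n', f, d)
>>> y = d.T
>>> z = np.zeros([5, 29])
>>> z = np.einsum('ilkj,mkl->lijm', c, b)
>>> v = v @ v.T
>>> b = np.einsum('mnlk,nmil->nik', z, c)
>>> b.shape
(2, 19, 13)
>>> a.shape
(13, 19, 13)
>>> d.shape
(2, 11)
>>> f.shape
(17, 11, 2)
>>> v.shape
(2, 2)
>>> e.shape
(2, 17)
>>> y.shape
(11, 2)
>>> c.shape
(2, 5, 19, 11)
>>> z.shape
(5, 2, 11, 13)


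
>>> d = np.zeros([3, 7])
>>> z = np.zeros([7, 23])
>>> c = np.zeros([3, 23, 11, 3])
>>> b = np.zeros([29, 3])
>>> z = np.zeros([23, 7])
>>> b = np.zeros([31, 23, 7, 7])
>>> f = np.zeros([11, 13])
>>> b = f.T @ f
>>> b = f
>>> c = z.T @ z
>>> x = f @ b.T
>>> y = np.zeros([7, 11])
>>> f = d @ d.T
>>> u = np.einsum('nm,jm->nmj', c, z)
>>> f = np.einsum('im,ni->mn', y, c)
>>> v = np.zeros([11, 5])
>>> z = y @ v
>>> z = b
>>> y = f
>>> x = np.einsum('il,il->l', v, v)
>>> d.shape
(3, 7)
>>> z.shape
(11, 13)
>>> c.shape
(7, 7)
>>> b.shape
(11, 13)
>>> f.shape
(11, 7)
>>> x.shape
(5,)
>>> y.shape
(11, 7)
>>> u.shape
(7, 7, 23)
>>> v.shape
(11, 5)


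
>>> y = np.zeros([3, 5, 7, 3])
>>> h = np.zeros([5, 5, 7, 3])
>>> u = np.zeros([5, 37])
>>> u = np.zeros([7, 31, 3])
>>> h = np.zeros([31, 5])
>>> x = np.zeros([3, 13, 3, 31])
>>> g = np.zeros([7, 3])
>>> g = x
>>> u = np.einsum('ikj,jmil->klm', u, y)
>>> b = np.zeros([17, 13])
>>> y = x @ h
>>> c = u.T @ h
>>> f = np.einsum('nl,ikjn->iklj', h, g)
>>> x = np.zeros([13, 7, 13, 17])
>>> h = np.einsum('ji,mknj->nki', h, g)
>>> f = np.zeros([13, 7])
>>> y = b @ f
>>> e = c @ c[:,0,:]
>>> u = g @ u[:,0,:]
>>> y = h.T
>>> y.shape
(5, 13, 3)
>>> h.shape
(3, 13, 5)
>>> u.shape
(3, 13, 3, 5)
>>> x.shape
(13, 7, 13, 17)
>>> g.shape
(3, 13, 3, 31)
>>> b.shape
(17, 13)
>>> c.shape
(5, 3, 5)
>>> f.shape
(13, 7)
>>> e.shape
(5, 3, 5)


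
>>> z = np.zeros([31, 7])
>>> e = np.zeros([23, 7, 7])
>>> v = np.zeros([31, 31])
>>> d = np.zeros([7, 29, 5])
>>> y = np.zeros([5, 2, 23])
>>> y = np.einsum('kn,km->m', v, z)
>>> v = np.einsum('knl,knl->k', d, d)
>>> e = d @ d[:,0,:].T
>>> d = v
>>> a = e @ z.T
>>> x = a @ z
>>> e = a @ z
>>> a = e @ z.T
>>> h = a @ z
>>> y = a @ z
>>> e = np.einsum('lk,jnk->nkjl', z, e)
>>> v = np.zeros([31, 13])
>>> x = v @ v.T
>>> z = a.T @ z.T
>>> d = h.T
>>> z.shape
(31, 29, 31)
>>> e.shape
(29, 7, 7, 31)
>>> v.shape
(31, 13)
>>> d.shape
(7, 29, 7)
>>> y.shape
(7, 29, 7)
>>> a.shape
(7, 29, 31)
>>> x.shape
(31, 31)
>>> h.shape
(7, 29, 7)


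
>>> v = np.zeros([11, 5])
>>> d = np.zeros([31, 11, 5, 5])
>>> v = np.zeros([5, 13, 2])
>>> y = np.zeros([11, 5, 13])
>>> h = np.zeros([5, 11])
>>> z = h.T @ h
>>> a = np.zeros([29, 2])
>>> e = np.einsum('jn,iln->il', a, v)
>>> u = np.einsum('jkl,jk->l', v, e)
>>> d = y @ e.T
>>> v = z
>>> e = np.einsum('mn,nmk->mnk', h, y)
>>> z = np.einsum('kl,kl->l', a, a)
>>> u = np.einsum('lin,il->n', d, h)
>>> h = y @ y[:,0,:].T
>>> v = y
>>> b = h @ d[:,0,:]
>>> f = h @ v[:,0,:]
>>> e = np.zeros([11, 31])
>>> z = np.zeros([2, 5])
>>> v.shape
(11, 5, 13)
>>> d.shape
(11, 5, 5)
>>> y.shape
(11, 5, 13)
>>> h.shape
(11, 5, 11)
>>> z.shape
(2, 5)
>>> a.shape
(29, 2)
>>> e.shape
(11, 31)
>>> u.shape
(5,)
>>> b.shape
(11, 5, 5)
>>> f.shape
(11, 5, 13)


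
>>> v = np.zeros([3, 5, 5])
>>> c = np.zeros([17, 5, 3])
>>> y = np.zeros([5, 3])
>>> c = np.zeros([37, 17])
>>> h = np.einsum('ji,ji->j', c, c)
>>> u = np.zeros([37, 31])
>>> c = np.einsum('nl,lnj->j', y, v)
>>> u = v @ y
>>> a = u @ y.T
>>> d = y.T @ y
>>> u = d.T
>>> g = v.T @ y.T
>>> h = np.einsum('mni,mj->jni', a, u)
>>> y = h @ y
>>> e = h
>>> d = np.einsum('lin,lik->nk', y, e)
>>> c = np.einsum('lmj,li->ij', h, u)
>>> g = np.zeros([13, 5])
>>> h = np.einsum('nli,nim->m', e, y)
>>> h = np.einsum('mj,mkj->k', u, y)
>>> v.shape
(3, 5, 5)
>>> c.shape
(3, 5)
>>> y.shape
(3, 5, 3)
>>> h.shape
(5,)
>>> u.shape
(3, 3)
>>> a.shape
(3, 5, 5)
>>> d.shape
(3, 5)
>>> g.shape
(13, 5)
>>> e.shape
(3, 5, 5)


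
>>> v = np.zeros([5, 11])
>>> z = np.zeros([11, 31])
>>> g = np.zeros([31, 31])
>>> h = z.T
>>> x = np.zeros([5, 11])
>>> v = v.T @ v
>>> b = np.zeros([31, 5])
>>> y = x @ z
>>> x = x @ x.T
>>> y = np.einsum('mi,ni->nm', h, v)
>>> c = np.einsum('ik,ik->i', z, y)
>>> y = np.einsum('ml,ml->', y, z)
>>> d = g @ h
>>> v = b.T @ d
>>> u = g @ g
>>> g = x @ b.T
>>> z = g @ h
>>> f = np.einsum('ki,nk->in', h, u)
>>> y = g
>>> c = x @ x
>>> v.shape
(5, 11)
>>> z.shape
(5, 11)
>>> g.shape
(5, 31)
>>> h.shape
(31, 11)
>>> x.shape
(5, 5)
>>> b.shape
(31, 5)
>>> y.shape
(5, 31)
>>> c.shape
(5, 5)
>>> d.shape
(31, 11)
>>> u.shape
(31, 31)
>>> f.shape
(11, 31)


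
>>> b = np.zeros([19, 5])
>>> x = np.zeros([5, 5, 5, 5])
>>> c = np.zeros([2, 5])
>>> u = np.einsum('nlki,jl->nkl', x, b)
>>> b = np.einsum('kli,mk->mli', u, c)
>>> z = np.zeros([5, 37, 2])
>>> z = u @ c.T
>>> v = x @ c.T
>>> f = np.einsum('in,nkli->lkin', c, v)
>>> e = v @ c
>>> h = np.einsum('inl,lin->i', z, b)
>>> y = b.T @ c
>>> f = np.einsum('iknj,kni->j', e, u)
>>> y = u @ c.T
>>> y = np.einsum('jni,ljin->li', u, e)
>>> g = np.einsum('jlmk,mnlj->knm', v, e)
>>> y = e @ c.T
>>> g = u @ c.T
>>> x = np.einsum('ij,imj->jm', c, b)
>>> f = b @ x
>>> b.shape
(2, 5, 5)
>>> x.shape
(5, 5)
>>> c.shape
(2, 5)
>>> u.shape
(5, 5, 5)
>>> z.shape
(5, 5, 2)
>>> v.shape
(5, 5, 5, 2)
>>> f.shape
(2, 5, 5)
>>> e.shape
(5, 5, 5, 5)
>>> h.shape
(5,)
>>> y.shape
(5, 5, 5, 2)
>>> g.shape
(5, 5, 2)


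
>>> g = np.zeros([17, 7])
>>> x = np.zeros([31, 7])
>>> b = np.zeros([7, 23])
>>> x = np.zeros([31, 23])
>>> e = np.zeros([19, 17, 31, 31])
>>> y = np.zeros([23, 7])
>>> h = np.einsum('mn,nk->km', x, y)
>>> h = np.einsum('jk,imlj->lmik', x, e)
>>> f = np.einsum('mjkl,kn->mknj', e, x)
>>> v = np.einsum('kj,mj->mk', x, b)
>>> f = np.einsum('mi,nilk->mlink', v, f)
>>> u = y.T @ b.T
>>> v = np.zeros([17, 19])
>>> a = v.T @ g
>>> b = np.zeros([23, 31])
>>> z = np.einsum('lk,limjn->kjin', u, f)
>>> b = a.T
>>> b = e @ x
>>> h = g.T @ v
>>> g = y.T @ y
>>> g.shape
(7, 7)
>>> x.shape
(31, 23)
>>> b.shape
(19, 17, 31, 23)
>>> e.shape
(19, 17, 31, 31)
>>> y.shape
(23, 7)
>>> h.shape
(7, 19)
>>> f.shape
(7, 23, 31, 19, 17)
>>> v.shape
(17, 19)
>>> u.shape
(7, 7)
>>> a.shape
(19, 7)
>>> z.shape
(7, 19, 23, 17)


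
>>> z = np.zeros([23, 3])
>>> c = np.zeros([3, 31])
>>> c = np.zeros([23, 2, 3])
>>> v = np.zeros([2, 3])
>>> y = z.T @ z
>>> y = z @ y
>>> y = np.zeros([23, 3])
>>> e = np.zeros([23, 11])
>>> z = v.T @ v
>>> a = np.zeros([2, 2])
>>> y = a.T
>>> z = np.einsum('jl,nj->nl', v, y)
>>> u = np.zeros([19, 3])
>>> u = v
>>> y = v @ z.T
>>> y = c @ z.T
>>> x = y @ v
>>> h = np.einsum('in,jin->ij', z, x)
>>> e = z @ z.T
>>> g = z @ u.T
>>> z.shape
(2, 3)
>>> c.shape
(23, 2, 3)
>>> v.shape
(2, 3)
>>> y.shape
(23, 2, 2)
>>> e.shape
(2, 2)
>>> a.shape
(2, 2)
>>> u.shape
(2, 3)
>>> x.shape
(23, 2, 3)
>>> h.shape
(2, 23)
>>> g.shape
(2, 2)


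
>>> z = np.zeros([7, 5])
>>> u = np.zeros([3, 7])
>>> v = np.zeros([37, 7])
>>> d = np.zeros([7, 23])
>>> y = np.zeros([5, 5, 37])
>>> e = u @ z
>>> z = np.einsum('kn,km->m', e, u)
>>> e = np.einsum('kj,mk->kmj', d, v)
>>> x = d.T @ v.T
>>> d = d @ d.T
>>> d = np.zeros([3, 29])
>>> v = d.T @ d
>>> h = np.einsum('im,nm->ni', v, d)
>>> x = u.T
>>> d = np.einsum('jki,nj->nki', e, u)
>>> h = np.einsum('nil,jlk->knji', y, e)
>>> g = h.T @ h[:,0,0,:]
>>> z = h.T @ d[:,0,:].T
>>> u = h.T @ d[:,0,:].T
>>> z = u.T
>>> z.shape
(3, 5, 7, 5)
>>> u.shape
(5, 7, 5, 3)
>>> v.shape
(29, 29)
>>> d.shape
(3, 37, 23)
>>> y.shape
(5, 5, 37)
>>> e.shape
(7, 37, 23)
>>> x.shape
(7, 3)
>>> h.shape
(23, 5, 7, 5)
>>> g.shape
(5, 7, 5, 5)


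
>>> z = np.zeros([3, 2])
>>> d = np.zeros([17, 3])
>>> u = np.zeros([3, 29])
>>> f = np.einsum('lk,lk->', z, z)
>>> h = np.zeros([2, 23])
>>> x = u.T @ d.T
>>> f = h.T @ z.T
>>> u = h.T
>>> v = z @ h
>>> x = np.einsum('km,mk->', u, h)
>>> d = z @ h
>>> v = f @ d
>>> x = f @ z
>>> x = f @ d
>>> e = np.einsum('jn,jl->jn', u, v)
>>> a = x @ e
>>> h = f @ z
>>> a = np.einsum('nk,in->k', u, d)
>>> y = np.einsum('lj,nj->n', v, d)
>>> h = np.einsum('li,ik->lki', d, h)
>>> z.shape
(3, 2)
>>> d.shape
(3, 23)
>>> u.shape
(23, 2)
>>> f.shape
(23, 3)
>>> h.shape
(3, 2, 23)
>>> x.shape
(23, 23)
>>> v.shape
(23, 23)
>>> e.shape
(23, 2)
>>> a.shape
(2,)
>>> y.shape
(3,)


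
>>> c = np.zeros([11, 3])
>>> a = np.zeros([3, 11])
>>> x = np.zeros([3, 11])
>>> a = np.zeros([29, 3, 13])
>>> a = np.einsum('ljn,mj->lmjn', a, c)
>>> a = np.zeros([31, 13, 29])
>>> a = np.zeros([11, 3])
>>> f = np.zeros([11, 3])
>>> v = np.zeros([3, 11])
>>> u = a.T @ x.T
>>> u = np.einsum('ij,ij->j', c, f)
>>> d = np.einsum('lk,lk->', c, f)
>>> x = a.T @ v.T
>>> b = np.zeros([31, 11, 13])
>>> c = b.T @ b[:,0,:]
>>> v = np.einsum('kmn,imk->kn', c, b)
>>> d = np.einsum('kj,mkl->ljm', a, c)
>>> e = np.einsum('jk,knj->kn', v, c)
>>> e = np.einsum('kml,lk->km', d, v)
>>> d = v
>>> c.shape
(13, 11, 13)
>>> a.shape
(11, 3)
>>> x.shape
(3, 3)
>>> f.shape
(11, 3)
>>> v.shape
(13, 13)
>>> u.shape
(3,)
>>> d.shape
(13, 13)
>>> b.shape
(31, 11, 13)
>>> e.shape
(13, 3)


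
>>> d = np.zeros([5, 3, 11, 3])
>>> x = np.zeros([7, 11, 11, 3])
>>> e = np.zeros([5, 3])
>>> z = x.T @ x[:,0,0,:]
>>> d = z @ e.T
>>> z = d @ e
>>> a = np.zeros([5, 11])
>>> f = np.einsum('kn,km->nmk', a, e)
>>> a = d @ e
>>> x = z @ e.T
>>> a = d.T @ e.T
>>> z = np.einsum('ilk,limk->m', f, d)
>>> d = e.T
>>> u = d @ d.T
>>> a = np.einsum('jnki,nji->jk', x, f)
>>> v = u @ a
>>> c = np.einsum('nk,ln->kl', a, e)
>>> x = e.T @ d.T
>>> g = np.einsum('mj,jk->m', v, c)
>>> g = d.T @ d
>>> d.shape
(3, 5)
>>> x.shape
(3, 3)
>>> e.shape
(5, 3)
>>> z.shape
(11,)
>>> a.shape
(3, 11)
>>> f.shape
(11, 3, 5)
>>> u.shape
(3, 3)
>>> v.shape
(3, 11)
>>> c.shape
(11, 5)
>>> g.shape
(5, 5)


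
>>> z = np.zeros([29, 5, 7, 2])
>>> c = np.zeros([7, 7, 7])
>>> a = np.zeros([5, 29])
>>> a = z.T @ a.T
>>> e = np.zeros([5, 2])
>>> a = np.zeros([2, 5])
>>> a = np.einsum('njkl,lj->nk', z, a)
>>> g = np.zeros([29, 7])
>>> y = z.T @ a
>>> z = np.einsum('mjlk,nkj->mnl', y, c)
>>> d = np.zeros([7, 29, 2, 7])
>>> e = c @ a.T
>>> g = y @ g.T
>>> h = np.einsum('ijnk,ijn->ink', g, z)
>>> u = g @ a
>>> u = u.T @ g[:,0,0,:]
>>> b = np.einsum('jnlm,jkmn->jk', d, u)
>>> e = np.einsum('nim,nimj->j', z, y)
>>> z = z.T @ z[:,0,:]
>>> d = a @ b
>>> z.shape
(5, 7, 5)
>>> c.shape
(7, 7, 7)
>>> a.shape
(29, 7)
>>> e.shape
(7,)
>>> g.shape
(2, 7, 5, 29)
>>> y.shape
(2, 7, 5, 7)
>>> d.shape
(29, 5)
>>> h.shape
(2, 5, 29)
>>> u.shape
(7, 5, 7, 29)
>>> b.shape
(7, 5)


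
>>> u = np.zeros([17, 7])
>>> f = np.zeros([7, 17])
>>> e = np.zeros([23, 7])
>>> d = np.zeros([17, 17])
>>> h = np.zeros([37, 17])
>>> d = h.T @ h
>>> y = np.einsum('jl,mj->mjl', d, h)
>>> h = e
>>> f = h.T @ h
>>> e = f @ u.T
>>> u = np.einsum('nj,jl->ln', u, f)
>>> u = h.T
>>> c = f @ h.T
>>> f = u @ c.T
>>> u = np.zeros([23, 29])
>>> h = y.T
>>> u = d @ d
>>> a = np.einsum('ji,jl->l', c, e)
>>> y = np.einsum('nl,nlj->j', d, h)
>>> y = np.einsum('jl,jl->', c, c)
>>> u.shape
(17, 17)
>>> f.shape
(7, 7)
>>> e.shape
(7, 17)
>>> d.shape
(17, 17)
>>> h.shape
(17, 17, 37)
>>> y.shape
()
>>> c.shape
(7, 23)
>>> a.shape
(17,)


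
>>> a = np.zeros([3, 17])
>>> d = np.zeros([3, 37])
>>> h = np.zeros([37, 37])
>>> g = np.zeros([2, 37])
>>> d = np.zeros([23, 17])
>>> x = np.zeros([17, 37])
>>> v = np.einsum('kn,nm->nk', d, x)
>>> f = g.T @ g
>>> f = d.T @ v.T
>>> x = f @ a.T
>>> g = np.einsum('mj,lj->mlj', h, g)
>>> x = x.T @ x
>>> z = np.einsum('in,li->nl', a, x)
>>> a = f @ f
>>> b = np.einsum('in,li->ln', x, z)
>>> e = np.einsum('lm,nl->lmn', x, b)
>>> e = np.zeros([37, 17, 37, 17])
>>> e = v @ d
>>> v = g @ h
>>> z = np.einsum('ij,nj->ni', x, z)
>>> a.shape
(17, 17)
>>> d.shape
(23, 17)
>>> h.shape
(37, 37)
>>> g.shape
(37, 2, 37)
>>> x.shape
(3, 3)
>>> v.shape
(37, 2, 37)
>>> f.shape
(17, 17)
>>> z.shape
(17, 3)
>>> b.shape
(17, 3)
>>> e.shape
(17, 17)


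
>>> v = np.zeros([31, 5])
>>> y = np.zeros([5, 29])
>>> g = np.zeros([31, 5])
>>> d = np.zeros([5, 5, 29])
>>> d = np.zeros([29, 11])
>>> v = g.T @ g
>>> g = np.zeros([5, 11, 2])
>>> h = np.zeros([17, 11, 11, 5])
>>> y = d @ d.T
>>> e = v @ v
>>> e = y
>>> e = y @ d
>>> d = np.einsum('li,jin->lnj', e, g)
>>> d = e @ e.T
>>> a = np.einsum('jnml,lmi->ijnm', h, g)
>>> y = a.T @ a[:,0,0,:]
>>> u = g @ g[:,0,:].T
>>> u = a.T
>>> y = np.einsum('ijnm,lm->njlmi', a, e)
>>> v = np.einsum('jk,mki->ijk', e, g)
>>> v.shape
(2, 29, 11)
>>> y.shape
(11, 17, 29, 11, 2)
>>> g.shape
(5, 11, 2)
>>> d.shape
(29, 29)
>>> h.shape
(17, 11, 11, 5)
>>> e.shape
(29, 11)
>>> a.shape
(2, 17, 11, 11)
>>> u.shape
(11, 11, 17, 2)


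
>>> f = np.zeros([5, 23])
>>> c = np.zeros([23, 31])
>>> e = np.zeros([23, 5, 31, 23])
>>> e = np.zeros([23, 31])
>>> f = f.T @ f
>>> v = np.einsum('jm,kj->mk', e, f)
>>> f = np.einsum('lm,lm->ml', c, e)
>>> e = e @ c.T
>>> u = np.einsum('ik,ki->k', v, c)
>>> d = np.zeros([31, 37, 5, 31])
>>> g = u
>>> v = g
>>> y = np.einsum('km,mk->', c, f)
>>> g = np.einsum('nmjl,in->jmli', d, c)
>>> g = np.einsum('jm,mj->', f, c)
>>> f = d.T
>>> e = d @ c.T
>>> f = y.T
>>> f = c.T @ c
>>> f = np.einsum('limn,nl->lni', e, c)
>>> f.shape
(31, 23, 37)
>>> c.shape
(23, 31)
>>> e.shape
(31, 37, 5, 23)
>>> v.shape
(23,)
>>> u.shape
(23,)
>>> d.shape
(31, 37, 5, 31)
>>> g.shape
()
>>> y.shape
()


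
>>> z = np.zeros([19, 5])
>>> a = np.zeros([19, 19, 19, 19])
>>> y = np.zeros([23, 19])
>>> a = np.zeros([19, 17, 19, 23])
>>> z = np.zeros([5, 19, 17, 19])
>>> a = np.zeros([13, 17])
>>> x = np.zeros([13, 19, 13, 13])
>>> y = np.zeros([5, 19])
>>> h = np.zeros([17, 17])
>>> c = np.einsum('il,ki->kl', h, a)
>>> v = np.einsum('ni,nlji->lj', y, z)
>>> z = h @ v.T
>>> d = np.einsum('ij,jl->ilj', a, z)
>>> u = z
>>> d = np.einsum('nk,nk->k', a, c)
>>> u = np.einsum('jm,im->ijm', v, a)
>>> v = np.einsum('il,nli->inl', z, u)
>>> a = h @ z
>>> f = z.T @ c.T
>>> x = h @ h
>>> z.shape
(17, 19)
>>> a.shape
(17, 19)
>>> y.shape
(5, 19)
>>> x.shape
(17, 17)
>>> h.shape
(17, 17)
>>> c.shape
(13, 17)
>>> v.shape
(17, 13, 19)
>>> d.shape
(17,)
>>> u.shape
(13, 19, 17)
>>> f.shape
(19, 13)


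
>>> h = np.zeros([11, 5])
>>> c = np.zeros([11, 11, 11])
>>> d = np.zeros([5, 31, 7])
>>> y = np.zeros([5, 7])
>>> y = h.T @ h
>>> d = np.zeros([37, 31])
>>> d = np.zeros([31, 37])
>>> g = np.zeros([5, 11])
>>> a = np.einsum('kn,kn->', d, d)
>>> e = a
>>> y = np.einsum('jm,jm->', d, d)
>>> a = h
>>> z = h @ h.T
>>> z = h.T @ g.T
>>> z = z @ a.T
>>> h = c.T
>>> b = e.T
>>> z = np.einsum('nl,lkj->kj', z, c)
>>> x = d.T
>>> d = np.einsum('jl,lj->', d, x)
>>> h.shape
(11, 11, 11)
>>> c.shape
(11, 11, 11)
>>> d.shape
()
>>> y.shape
()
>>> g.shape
(5, 11)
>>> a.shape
(11, 5)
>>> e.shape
()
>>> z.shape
(11, 11)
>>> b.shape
()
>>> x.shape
(37, 31)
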